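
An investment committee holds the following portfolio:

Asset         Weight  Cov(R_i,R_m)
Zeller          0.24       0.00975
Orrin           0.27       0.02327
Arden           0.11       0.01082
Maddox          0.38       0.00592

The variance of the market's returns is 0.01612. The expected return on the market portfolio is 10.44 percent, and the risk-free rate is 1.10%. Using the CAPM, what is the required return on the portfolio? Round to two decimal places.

β_Zeller = 0.00975 / 0.01612 = 0.6048
β_Orrin = 0.02327 / 0.01612 = 1.4435
β_Arden = 0.01082 / 0.01612 = 0.6712
β_Maddox = 0.00592 / 0.01612 = 0.3672
β_P = Σ w_i β_i = 0.24×0.6048 + 0.27×1.4435 + 0.11×0.6712 + 0.38×0.3672 = 0.7483
MRP = 10.44% − 1.10% = 9.34%
E(R_P) = R_f + β_P × MRP = 1.10% + 0.7483 × 9.34% = 8.09%

8.09%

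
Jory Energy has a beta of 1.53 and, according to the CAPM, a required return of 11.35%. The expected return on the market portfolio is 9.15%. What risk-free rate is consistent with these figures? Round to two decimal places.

E(R) = R_f + β(E(R_m) − R_f) = R_f(1 − β) + β·E(R_m)
11.35% = R_f × (1 − 1.53) + 1.53 × 9.15%
11.35% = R_f × -0.53 + 13.9995%
R_f = (11.35% − 13.9995%) / -0.53 = 5.00%

5.00%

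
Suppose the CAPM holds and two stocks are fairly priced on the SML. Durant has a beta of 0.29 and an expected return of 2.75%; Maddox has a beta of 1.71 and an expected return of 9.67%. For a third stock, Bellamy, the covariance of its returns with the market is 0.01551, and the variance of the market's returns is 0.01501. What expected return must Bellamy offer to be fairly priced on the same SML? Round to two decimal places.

MRP = (9.67% − 2.75%) / (1.71 − 0.29) = 4.8732%
R_f = 2.75% − 0.29 × 4.8732% = 1.3368%
β_Bellamy = Cov / Var(R_m) = 0.01551 / 0.01501 = 1.0333
E(R_Bellamy) = R_f + β × MRP = 1.3368% + 1.0333 × 4.8732% = 6.37%

6.37%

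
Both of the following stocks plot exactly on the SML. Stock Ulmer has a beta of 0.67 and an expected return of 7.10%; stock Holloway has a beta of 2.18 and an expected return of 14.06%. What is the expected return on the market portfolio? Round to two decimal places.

Both satisfy E(R) = R_f + β·MRP, so the slope of the SML is
MRP = (14.06% − 7.10%) / (2.18 − 0.67) = 6.96% / 1.51 = 4.6093%
R_f = E(R_Ulmer) − β_Ulmer·MRP = 7.10% − 0.67 × 4.6093% = 4.0118%
E(R_m) = R_f + MRP = 4.0118% + 4.6093% = 8.62%

8.62%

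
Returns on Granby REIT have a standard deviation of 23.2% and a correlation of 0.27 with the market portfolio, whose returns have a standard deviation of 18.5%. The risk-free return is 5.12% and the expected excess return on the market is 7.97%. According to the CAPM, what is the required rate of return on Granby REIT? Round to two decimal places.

7.82%

β = ρ × σ_i / σ_m = 0.27 × 23.2% / 18.5% = 0.3386
E(R) = 5.12% + 0.3386 × 7.97% = 7.82%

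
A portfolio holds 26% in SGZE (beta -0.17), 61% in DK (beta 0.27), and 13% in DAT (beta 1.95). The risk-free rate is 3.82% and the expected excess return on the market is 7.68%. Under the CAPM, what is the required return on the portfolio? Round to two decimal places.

6.69%

β_P = Σ w_i β_i = 0.26×-0.17 + 0.61×0.27 + 0.13×1.95 = 0.3740
E(R_P) = R_f + β_P × MRP = 3.82% + 0.3740 × 7.68% = 6.69%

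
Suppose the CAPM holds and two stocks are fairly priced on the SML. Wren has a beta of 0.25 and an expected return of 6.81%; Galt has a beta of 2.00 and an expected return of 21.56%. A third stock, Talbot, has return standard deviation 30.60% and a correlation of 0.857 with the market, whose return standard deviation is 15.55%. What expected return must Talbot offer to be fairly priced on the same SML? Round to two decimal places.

MRP = (21.56% − 6.81%) / (2.00 − 0.25) = 8.4286%
R_f = 6.81% − 0.25 × 8.4286% = 4.7029%
β_Talbot = ρ·σ_i/σ_m = 0.857 × 30.60 / 15.55 = 1.6864
E(R_Talbot) = R_f + β × MRP = 4.7029% + 1.6864 × 8.4286% = 18.92%

18.92%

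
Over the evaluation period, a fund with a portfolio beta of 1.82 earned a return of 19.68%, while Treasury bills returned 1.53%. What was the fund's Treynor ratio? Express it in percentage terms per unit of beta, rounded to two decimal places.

Treynor = (R_P − R_f) / β_P = (19.68% − 1.53%) / 1.8200 = 18.15% / 1.8200 = 9.97%

9.97%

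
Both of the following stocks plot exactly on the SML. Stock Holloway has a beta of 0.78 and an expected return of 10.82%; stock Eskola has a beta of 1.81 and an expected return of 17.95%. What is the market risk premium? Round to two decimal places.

Both satisfy E(R) = R_f + β·MRP, so the slope of the SML is
MRP = (17.95% − 10.82%) / (1.81 − 0.78) = 7.13% / 1.03 = 6.9223%

6.92%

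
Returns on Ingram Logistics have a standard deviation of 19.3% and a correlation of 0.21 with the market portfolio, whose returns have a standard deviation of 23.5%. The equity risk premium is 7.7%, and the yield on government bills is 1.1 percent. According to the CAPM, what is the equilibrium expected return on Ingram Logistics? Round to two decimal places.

β = ρ × σ_i / σ_m = 0.21 × 19.3% / 23.5% = 0.1725
E(R) = 1.1% + 0.1725 × 7.7% = 2.43%

2.43%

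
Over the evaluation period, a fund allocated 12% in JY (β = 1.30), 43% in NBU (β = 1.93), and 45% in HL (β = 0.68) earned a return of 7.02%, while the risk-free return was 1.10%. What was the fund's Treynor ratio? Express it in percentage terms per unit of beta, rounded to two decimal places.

4.58%

β_P = 0.12×1.30 + 0.43×1.93 + 0.45×0.68 = 1.2919
Treynor = (R_P − R_f) / β_P = (7.02% − 1.10%) / 1.2919 = 5.92% / 1.2919 = 4.58%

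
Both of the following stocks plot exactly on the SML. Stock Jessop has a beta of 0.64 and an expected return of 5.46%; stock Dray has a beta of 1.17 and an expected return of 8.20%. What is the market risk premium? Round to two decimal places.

5.17%

Both satisfy E(R) = R_f + β·MRP, so the slope of the SML is
MRP = (8.20% − 5.46%) / (1.17 − 0.64) = 2.74% / 0.53 = 5.1698%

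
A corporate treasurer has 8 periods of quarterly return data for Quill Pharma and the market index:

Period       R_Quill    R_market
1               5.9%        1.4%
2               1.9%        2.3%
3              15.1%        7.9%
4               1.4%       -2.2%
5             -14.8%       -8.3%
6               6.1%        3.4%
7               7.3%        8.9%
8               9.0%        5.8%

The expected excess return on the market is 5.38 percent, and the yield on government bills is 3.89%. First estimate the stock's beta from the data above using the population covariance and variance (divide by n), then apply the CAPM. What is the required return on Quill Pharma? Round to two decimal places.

Mean R_i = (5.9 + 1.9 + 15.1 + 1.4 − 14.8 + 6.1 + 7.3 + 9.0) / 8 = 3.9875%
Mean R_m = (1.4 + 2.3 + 7.9 − 2.2 − 8.3 + 3.4 + 8.9 + 5.8) / 8 = 2.4000%
Σ(R_i − R̄_i)(R_m − R̄_m) = 313.0300  ⇒  Cov = 313.0300 / 8 = 39.1288
Σ(R_m − R̄_m)² = 221.7200  ⇒  Var(R_m) = 221.7200 / 8 = 27.7150
β = Cov / Var(R_m) = 39.1288 / 27.7150 = 1.4118
E(R) = R_f + β × MRP = 3.89% + 1.4118 × 5.38% = 11.49%

11.49%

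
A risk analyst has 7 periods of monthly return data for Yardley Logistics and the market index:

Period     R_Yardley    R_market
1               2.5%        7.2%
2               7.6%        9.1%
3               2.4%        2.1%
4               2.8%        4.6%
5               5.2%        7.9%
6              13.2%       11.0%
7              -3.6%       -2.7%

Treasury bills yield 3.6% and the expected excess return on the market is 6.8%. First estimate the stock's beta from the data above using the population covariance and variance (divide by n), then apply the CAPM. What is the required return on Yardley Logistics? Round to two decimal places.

Mean R_i = (2.5 + 7.6 + 2.4 + 2.8 + 5.2 + 13.2 − 3.6) / 7 = 4.3000%
Mean R_m = (7.2 + 9.1 + 2.1 + 4.6 + 7.9 + 11.0 − 2.7) / 7 = 5.6000%
Σ(R_i − R̄_i)(R_m − R̄_m) = 132.5200  ⇒  Cov = 132.5200 / 7 = 18.9314
Σ(R_m − R̄_m)² = 131.4000  ⇒  Var(R_m) = 131.4000 / 7 = 18.7714
β = Cov / Var(R_m) = 18.9314 / 18.7714 = 1.0085
E(R) = R_f + β × MRP = 3.6% + 1.0085 × 6.8% = 10.46%

10.46%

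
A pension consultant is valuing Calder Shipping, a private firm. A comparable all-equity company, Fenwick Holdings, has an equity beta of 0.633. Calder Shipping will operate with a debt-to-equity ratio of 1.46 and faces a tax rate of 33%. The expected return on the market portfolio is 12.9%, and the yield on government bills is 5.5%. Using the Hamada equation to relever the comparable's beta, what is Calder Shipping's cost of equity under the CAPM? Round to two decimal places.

β_L = β_U × [1 + (1 − t)(D/E)] = 0.633 × [1 + (1 − 0.33) × 1.46]
    = 0.633 × [1 + 0.67 × 1.46] = 0.633 × 1.9782 = 1.2522
MRP = 12.9% − 5.5% = 7.40%
E(R) = R_f + β_L × MRP = 5.5% + 1.2522 × 7.4% = 14.77%

14.77%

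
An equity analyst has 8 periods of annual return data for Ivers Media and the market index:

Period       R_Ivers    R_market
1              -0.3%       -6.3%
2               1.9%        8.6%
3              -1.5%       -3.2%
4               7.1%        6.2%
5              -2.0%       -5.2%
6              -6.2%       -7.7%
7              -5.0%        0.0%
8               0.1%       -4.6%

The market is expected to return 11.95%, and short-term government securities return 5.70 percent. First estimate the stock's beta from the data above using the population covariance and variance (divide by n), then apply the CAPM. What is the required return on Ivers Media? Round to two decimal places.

Mean R_i = (-0.3 + 1.9 − 1.5 + 7.1 − 2.0 − 6.2 − 5.0 + 0.1) / 8 = -0.7375%
Mean R_m = (-6.3 + 8.6 − 3.2 + 6.2 − 5.2 − 7.7 + 0.0 − 4.6) / 8 = -1.5250%
Σ(R_i − R̄_i)(R_m − R̄_m) = 115.7325  ⇒  Cov = 115.7325 / 8 = 14.4666
Σ(R_m − R̄_m)² = 251.2150  ⇒  Var(R_m) = 251.2150 / 8 = 31.4019
β = Cov / Var(R_m) = 14.4666 / 31.4019 = 0.4607
MRP = 11.95% − 5.70% = 6.25%
E(R) = R_f + β × MRP = 5.70% + 0.4607 × 6.25% = 8.58%

8.58%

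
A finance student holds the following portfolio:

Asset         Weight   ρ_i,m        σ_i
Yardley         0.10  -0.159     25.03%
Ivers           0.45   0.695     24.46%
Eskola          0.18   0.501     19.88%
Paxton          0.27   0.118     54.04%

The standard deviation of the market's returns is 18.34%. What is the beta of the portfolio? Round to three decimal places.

0.587

β_Yardley = -0.159 × 25.03% / 18.34% = -0.2170
β_Ivers = 0.695 × 24.46% / 18.34% = 0.9269
β_Eskola = 0.501 × 19.88% / 18.34% = 0.5431
β_Paxton = 0.118 × 54.04% / 18.34% = 0.3477
β_P = Σ w_i β_i = 0.10×-0.2170 + 0.45×0.9269 + 0.18×0.5431 + 0.27×0.3477 = 0.5870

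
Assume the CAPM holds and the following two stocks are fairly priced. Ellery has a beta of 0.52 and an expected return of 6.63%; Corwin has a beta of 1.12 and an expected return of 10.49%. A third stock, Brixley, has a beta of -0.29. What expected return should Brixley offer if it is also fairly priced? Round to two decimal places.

MRP (SML slope) = (10.49% − 6.63%) / (1.12 − 0.52) = 3.86% / 0.60 = 6.4333%
R_f (intercept) = 6.63% − 0.52 × 6.4333% = 3.2847%
E(R_Brixley) = R_f + β × MRP = 3.2847% + -0.29 × 6.4333% = 1.42%

1.42%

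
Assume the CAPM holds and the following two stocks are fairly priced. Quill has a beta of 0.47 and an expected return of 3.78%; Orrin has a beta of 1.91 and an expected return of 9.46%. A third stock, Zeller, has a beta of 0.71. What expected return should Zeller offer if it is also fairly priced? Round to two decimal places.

MRP (SML slope) = (9.46% − 3.78%) / (1.91 − 0.47) = 5.68% / 1.44 = 3.9444%
R_f (intercept) = 3.78% − 0.47 × 3.9444% = 1.9261%
E(R_Zeller) = R_f + β × MRP = 1.9261% + 0.71 × 3.9444% = 4.73%

4.73%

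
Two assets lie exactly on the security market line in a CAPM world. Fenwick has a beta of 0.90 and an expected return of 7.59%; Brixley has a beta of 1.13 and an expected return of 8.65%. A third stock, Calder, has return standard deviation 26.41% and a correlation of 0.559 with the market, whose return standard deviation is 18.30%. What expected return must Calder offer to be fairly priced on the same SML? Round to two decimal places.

MRP = (8.65% − 7.59%) / (1.13 − 0.90) = 4.6087%
R_f = 7.59% − 0.90 × 4.6087% = 3.4422%
β_Calder = ρ·σ_i/σ_m = 0.559 × 26.41 / 18.30 = 0.8067
E(R_Calder) = R_f + β × MRP = 3.4422% + 0.8067 × 4.6087% = 7.16%

7.16%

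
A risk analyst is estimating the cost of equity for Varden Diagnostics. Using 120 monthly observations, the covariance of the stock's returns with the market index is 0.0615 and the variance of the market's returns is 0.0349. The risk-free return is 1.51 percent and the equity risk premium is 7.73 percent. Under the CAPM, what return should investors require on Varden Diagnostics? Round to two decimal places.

β = Cov(R_i, R_m) / Var(R_m) = 0.0615 / 0.0349 = 1.7622
E(R) = R_f + β × MRP = 1.51% + 1.7622 × 7.73% = 15.13%

15.13%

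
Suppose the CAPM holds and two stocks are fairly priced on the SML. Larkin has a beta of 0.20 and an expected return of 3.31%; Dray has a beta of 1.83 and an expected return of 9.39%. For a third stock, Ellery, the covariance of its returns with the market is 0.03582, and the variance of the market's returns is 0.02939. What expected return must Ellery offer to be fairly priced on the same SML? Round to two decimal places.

7.11%

MRP = (9.39% − 3.31%) / (1.83 − 0.20) = 3.7301%
R_f = 3.31% − 0.20 × 3.7301% = 2.5640%
β_Ellery = Cov / Var(R_m) = 0.03582 / 0.02939 = 1.2188
E(R_Ellery) = R_f + β × MRP = 2.5640% + 1.2188 × 3.7301% = 7.11%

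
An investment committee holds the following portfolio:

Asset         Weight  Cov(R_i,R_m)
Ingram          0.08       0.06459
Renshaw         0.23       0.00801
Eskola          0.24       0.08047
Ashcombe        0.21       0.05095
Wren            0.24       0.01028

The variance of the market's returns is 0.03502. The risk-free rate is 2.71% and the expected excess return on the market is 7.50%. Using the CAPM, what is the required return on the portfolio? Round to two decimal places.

11.17%

β_Ingram = 0.06459 / 0.03502 = 1.8444
β_Renshaw = 0.00801 / 0.03502 = 0.2287
β_Eskola = 0.08047 / 0.03502 = 2.2978
β_Ashcombe = 0.05095 / 0.03502 = 1.4549
β_Wren = 0.01028 / 0.03502 = 0.2935
β_P = Σ w_i β_i = 0.08×1.8444 + 0.23×0.2287 + 0.24×2.2978 + 0.21×1.4549 + 0.24×0.2935 = 1.1276
E(R_P) = R_f + β_P × MRP = 2.71% + 1.1276 × 7.50% = 11.17%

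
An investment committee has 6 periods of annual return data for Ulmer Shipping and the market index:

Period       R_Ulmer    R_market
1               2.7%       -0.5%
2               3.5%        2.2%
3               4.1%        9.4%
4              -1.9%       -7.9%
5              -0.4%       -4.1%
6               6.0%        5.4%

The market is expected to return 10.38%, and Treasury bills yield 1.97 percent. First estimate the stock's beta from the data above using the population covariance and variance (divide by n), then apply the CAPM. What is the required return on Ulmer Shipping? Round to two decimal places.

5.51%

Mean R_i = (2.7 + 3.5 + 4.1 − 1.9 − 0.4 + 6.0) / 6 = 2.3333%
Mean R_m = (-0.5 + 2.2 + 9.4 − 7.9 − 4.1 + 5.4) / 6 = 0.7500%
Σ(R_i − R̄_i)(R_m − R̄_m) = 83.4400  ⇒  Cov = 83.4400 / 6 = 13.9067
Σ(R_m − R̄_m)² = 198.4550  ⇒  Var(R_m) = 198.4550 / 6 = 33.0758
β = Cov / Var(R_m) = 13.9067 / 33.0758 = 0.4204
MRP = 10.38% − 1.97% = 8.41%
E(R) = R_f + β × MRP = 1.97% + 0.4204 × 8.41% = 5.51%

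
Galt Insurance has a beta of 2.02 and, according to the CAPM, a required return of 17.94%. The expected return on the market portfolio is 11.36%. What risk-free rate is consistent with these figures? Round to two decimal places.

4.91%

E(R) = R_f + β(E(R_m) − R_f) = R_f(1 − β) + β·E(R_m)
17.94% = R_f × (1 − 2.02) + 2.02 × 11.36%
17.94% = R_f × -1.02 + 22.9472%
R_f = (17.94% − 22.9472%) / -1.02 = 4.91%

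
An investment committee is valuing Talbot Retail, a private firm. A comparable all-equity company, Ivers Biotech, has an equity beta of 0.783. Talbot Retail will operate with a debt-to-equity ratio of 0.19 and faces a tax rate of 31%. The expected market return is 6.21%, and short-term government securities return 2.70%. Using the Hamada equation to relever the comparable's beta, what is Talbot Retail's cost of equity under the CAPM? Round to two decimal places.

5.81%

β_L = β_U × [1 + (1 − t)(D/E)] = 0.783 × [1 + (1 − 0.31) × 0.19]
    = 0.783 × [1 + 0.69 × 0.19] = 0.783 × 1.1311 = 0.8857
MRP = 6.21% − 2.70% = 3.51%
E(R) = R_f + β_L × MRP = 2.70% + 0.8857 × 3.51% = 5.81%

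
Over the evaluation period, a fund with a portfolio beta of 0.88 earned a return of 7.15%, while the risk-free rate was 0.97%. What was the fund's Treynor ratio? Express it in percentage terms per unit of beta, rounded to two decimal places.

Treynor = (R_P − R_f) / β_P = (7.15% − 0.97%) / 0.8800 = 6.18% / 0.8800 = 7.02%

7.02%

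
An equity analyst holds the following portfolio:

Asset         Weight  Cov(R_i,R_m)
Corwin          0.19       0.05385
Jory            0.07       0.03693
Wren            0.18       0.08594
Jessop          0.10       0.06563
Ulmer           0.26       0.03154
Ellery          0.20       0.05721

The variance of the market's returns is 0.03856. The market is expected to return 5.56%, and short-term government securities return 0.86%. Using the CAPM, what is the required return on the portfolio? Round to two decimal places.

β_Corwin = 0.05385 / 0.03856 = 1.3965
β_Jory = 0.03693 / 0.03856 = 0.9577
β_Wren = 0.08594 / 0.03856 = 2.2287
β_Jessop = 0.06563 / 0.03856 = 1.7020
β_Ulmer = 0.03154 / 0.03856 = 0.8179
β_Ellery = 0.05721 / 0.03856 = 1.4837
β_P = Σ w_i β_i = 0.19×1.3965 + 0.07×0.9577 + 0.18×2.2287 + 0.10×1.7020 + 0.26×0.8179 + 0.20×1.4837 = 1.4131
MRP = 5.56% − 0.86% = 4.70%
E(R_P) = R_f + β_P × MRP = 0.86% + 1.4131 × 4.70% = 7.50%

7.50%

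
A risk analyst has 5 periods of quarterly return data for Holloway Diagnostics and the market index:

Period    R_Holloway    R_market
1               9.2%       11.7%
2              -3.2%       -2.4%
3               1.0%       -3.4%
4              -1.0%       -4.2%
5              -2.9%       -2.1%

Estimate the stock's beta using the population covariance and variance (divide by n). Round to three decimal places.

Mean R_i = (9.2 − 3.2 + 1.0 − 1.0 − 2.9) / 5 = 0.6200%
Mean R_m = (11.7 − 2.4 − 3.4 − 4.2 − 2.1) / 5 = -0.0800%
Σ(R_i − R̄_i)(R_m − R̄_m) = 122.4580  ⇒  Cov = 122.4580 / 5 = 24.4916
Σ(R_m − R̄_m)² = 176.2280  ⇒  Var(R_m) = 176.2280 / 5 = 35.2456
β = Cov / Var(R_m) = 24.4916 / 35.2456 = 0.6949

0.695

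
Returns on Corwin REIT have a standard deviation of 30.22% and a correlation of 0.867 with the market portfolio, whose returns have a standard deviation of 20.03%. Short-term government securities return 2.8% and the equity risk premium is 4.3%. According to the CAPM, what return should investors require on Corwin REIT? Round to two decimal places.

β = ρ × σ_i / σ_m = 0.867 × 30.22% / 20.03% = 1.3081
E(R) = 2.8% + 1.3081 × 4.3% = 8.42%

8.42%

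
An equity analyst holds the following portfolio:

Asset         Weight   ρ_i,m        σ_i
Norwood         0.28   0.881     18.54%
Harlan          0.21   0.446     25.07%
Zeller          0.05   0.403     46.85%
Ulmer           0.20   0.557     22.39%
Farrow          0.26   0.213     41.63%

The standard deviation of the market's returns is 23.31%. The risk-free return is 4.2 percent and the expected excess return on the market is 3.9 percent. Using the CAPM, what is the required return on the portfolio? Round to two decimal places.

6.32%

β_Norwood = 0.881 × 18.54% / 23.31% = 0.7007
β_Harlan = 0.446 × 25.07% / 23.31% = 0.4797
β_Zeller = 0.403 × 46.85% / 23.31% = 0.8100
β_Ulmer = 0.557 × 22.39% / 23.31% = 0.5350
β_Farrow = 0.213 × 41.63% / 23.31% = 0.3804
β_P = Σ w_i β_i = 0.28×0.7007 + 0.21×0.4797 + 0.05×0.8100 + 0.20×0.5350 + 0.26×0.3804 = 0.5433
E(R_P) = R_f + β_P × MRP = 4.2% + 0.5433 × 3.9% = 6.32%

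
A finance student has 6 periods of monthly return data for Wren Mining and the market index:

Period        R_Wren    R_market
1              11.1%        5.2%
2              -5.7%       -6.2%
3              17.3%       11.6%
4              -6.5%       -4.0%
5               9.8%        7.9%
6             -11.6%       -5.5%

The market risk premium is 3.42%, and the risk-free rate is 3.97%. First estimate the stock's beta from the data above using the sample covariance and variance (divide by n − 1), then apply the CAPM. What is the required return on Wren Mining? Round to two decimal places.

9.06%

Mean R_i = (11.1 − 5.7 + 17.3 − 6.5 + 9.8 − 11.6) / 6 = 2.4000%
Mean R_m = (5.2 − 6.2 + 11.6 − 4.0 + 7.9 − 5.5) / 6 = 1.5000%
Σ(R_i − R̄_i)(R_m − R̄_m) = 439.3600  ⇒  Cov = 439.3600 / 5 = 87.8720
Σ(R_m − R̄_m)² = 295.2000  ⇒  Var(R_m) = 295.2000 / 5 = 59.0400
β = Cov / Var(R_m) = 87.8720 / 59.0400 = 1.4883
E(R) = R_f + β × MRP = 3.97% + 1.4883 × 3.42% = 9.06%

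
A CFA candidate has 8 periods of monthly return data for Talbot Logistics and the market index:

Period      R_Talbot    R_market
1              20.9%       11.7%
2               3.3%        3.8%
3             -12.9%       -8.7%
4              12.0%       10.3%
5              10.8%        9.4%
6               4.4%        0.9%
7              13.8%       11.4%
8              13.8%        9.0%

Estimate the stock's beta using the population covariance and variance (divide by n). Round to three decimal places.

Mean R_i = (20.9 + 3.3 − 12.9 + 12.0 + 10.8 + 4.4 + 13.8 + 13.8) / 8 = 8.2625%
Mean R_m = (11.7 + 3.8 − 8.7 + 10.3 + 9.4 + 0.9 + 11.4 + 9.0) / 8 = 5.9750%
Σ(R_i − R̄_i)(R_m − R̄_m) = 484.9525  ⇒  Cov = 484.9525 / 8 = 60.6191
Σ(R_m − R̄_m)² = 347.6350  ⇒  Var(R_m) = 347.6350 / 8 = 43.4544
β = Cov / Var(R_m) = 60.6191 / 43.4544 = 1.3950

1.395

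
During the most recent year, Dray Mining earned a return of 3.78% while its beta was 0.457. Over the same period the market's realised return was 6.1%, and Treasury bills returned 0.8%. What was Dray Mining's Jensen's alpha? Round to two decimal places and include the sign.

Market excess return = 6.1% − 0.8% = 5.30%
CAPM benchmark = R_f + β(R_m − R_f) = 0.8% + 0.457 × 5.3% = 3.2221%
α = actual − benchmark = 3.78% − 3.2221% = +0.56%

+0.56%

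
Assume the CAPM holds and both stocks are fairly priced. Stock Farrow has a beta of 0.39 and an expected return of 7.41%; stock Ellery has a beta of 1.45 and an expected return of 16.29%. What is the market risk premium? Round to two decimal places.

8.38%

Both satisfy E(R) = R_f + β·MRP, so the slope of the SML is
MRP = (16.29% − 7.41%) / (1.45 − 0.39) = 8.88% / 1.06 = 8.3774%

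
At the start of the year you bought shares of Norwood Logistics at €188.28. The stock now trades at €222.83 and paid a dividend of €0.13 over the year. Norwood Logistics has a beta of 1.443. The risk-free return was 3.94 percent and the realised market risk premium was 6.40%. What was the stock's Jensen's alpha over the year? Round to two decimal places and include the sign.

+5.24%

Realised HPR = (P1 + D1 − P0) / P0 = (222.83 + 0.13 − 188.28) / 188.28 = 34.68 / 188.28 = 18.4194%
CAPM required = R_f + β·MRP = 3.94% + 1.443 × 6.40% = 13.17520%
α = realised − required = 18.4194% − 13.17520% = +5.24%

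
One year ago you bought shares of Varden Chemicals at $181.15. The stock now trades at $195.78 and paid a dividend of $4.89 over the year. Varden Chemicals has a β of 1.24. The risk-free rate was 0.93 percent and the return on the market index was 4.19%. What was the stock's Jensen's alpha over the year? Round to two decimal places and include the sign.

Realised HPR = (P1 + D1 − P0) / P0 = (195.78 + 4.89 − 181.15) / 181.15 = 19.52 / 181.15 = 10.7756%
MRP = 4.19% − 0.93% = 3.26%
CAPM required = R_f + β·MRP = 0.93% + 1.24 × 3.26% = 4.9724%
α = realised − required = 10.7756% − 4.9724% = +5.80%

+5.80%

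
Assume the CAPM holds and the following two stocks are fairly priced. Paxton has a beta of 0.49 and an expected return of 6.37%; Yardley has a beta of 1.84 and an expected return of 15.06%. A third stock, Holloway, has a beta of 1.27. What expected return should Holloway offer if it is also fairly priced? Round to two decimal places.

11.39%

MRP (SML slope) = (15.06% − 6.37%) / (1.84 − 0.49) = 8.69% / 1.35 = 6.4370%
R_f (intercept) = 6.37% − 0.49 × 6.4370% = 3.2159%
E(R_Holloway) = R_f + β × MRP = 3.2159% + 1.27 × 6.4370% = 11.39%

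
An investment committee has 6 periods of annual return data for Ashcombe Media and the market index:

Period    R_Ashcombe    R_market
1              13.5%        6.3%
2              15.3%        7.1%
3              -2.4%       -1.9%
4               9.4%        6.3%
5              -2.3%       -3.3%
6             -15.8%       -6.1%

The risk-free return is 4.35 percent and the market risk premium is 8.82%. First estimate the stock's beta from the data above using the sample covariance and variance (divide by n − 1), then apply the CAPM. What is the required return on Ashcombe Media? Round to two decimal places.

21.84%

Mean R_i = (13.5 + 15.3 − 2.4 + 9.4 − 2.3 − 15.8) / 6 = 2.9500%
Mean R_m = (6.3 + 7.1 − 1.9 + 6.3 − 3.3 − 6.1) / 6 = 1.4000%
Σ(R_i − R̄_i)(R_m − R̄_m) = 336.6500  ⇒  Cov = 336.6500 / 5 = 67.3300
Σ(R_m − R̄_m)² = 169.7400  ⇒  Var(R_m) = 169.7400 / 5 = 33.9480
β = Cov / Var(R_m) = 67.3300 / 33.9480 = 1.9833
E(R) = R_f + β × MRP = 4.35% + 1.9833 × 8.82% = 21.84%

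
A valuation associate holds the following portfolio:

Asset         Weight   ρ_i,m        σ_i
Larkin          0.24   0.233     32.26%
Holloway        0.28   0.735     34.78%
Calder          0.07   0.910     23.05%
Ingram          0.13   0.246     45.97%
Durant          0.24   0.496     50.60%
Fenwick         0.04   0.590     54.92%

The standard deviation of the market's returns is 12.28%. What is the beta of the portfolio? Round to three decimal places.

β_Larkin = 0.233 × 32.26% / 12.28% = 0.6121
β_Holloway = 0.735 × 34.78% / 12.28% = 2.0817
β_Calder = 0.910 × 23.05% / 12.28% = 1.7081
β_Ingram = 0.246 × 45.97% / 12.28% = 0.9209
β_Durant = 0.496 × 50.60% / 12.28% = 2.0438
β_Fenwick = 0.590 × 54.92% / 12.28% = 2.6387
β_P = Σ w_i β_i = 0.24×0.6121 + 0.28×2.0817 + 0.07×1.7081 + 0.13×0.9209 + 0.24×2.0438 + 0.04×2.6387 = 1.5651

1.565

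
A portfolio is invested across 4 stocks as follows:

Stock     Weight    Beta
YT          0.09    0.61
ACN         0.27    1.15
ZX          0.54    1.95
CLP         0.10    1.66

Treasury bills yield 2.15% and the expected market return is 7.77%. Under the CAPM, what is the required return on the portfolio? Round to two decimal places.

11.05%

β_P = Σ w_i β_i = 0.09×0.61 + 0.27×1.15 + 0.54×1.95 + 0.10×1.66 = 1.5844
MRP = 7.77% − 2.15% = 5.62%
E(R_P) = R_f + β_P × MRP = 2.15% + 1.5844 × 5.62% = 11.05%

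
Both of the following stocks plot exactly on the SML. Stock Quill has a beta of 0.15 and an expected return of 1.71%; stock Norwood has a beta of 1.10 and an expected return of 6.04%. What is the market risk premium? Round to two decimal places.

4.56%

Both satisfy E(R) = R_f + β·MRP, so the slope of the SML is
MRP = (6.04% − 1.71%) / (1.10 − 0.15) = 4.33% / 0.95 = 4.5579%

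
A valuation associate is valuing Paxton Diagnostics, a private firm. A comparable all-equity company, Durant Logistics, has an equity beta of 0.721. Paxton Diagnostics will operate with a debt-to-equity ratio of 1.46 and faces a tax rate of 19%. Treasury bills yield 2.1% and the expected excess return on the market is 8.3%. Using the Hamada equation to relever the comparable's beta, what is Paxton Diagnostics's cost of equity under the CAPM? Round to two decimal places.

15.16%

β_L = β_U × [1 + (1 − t)(D/E)] = 0.721 × [1 + (1 − 0.19) × 1.46]
    = 0.721 × [1 + 0.81 × 1.46] = 0.721 × 2.1826 = 1.5737
E(R) = R_f + β_L × MRP = 2.1% + 1.5737 × 8.3% = 15.16%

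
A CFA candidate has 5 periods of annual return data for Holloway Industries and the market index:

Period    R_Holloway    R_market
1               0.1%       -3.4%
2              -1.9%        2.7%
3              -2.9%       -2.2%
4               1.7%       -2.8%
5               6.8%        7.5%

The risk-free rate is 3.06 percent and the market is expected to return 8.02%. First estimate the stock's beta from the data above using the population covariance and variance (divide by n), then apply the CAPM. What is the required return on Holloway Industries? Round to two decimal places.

Mean R_i = (0.1 − 1.9 − 2.9 + 1.7 + 6.8) / 5 = 0.7600%
Mean R_m = (-3.4 + 2.7 − 2.2 − 2.8 + 7.5) / 5 = 0.3600%
Σ(R_i − R̄_i)(R_m − R̄_m) = 45.7820  ⇒  Cov = 45.7820 / 5 = 9.1564
Σ(R_m − R̄_m)² = 87.1320  ⇒  Var(R_m) = 87.1320 / 5 = 17.4264
β = Cov / Var(R_m) = 9.1564 / 17.4264 = 0.5254
MRP = 8.02% − 3.06% = 4.96%
E(R) = R_f + β × MRP = 3.06% + 0.5254 × 4.96% = 5.67%

5.67%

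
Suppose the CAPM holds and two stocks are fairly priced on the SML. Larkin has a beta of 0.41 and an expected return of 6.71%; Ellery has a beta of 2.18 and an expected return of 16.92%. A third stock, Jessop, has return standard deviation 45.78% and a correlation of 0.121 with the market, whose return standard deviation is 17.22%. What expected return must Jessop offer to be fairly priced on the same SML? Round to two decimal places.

6.20%

MRP = (16.92% − 6.71%) / (2.18 − 0.41) = 5.7684%
R_f = 6.71% − 0.41 × 5.7684% = 4.3450%
β_Jessop = ρ·σ_i/σ_m = 0.121 × 45.78 / 17.22 = 0.3217
E(R_Jessop) = R_f + β × MRP = 4.3450% + 0.3217 × 5.7684% = 6.20%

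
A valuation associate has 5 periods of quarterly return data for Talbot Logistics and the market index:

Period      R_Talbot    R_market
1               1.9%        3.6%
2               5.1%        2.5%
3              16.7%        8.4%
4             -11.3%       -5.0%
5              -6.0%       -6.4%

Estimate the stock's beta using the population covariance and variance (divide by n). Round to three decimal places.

Mean R_i = (1.9 + 5.1 + 16.7 − 11.3 − 6.0) / 5 = 1.2800%
Mean R_m = (3.6 + 2.5 + 8.4 − 5.0 − 6.4) / 5 = 0.6200%
Σ(R_i − R̄_i)(R_m − R̄_m) = 250.8020  ⇒  Cov = 250.8020 / 5 = 50.1604
Σ(R_m − R̄_m)² = 153.8080  ⇒  Var(R_m) = 153.8080 / 5 = 30.7616
β = Cov / Var(R_m) = 50.1604 / 30.7616 = 1.6306

1.631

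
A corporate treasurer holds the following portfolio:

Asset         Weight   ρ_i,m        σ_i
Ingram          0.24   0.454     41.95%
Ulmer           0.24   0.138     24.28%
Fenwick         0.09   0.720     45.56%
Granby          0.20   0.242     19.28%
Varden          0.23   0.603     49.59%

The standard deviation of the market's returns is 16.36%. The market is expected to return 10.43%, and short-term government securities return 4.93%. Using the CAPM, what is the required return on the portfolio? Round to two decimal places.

β_Ingram = 0.454 × 41.95% / 16.36% = 1.1641
β_Ulmer = 0.138 × 24.28% / 16.36% = 0.2048
β_Fenwick = 0.720 × 45.56% / 16.36% = 2.0051
β_Granby = 0.242 × 19.28% / 16.36% = 0.2852
β_Varden = 0.603 × 49.59% / 16.36% = 1.8278
β_P = Σ w_i β_i = 0.24×1.1641 + 0.24×0.2048 + 0.09×2.0051 + 0.20×0.2852 + 0.23×1.8278 = 0.9864
MRP = 10.43% − 4.93% = 5.50%
E(R_P) = R_f + β_P × MRP = 4.93% + 0.9864 × 5.50% = 10.36%

10.36%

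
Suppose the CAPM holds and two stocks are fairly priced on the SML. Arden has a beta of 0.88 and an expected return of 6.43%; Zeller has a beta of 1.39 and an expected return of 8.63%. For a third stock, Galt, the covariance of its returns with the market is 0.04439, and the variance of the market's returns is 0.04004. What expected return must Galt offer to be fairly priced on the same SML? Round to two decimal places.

MRP = (8.63% − 6.43%) / (1.39 − 0.88) = 4.3137%
R_f = 6.43% − 0.88 × 4.3137% = 2.6339%
β_Galt = Cov / Var(R_m) = 0.04439 / 0.04004 = 1.1086
E(R_Galt) = R_f + β × MRP = 2.6339% + 1.1086 × 4.3137% = 7.42%

7.42%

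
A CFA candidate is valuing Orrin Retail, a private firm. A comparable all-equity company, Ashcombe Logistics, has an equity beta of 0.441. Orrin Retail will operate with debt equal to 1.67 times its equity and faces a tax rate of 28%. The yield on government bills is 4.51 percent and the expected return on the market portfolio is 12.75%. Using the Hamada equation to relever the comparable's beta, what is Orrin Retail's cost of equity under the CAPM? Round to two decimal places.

β_L = β_U × [1 + (1 − t)(D/E)] = 0.441 × [1 + (1 − 0.28) × 1.67]
    = 0.441 × [1 + 0.72 × 1.67] = 0.441 × 2.2024 = 0.9713
MRP = 12.75% − 4.51% = 8.24%
E(R) = R_f + β_L × MRP = 4.51% + 0.9713 × 8.24% = 12.51%

12.51%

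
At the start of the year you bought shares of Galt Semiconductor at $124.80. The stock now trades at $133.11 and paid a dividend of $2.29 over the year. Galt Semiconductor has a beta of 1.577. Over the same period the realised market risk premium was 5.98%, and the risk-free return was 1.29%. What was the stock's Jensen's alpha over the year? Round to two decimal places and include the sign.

Realised HPR = (P1 + D1 − P0) / P0 = (133.11 + 2.29 − 124.80) / 124.80 = 10.60 / 124.80 = 8.4936%
CAPM required = R_f + β·MRP = 1.29% + 1.577 × 5.98% = 10.72046%
α = realised − required = 8.4936% − 10.72046% = -2.23%

-2.23%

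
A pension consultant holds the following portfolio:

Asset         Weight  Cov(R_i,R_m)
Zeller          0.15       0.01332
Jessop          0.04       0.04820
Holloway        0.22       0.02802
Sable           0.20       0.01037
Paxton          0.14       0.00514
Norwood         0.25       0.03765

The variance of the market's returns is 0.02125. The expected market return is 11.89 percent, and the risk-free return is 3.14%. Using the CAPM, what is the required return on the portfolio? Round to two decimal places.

12.32%

β_Zeller = 0.01332 / 0.02125 = 0.6268
β_Jessop = 0.04820 / 0.02125 = 2.2682
β_Holloway = 0.02802 / 0.02125 = 1.3186
β_Sable = 0.01037 / 0.02125 = 0.4880
β_Paxton = 0.00514 / 0.02125 = 0.2419
β_Norwood = 0.03765 / 0.02125 = 1.7718
β_P = Σ w_i β_i = 0.15×0.6268 + 0.04×2.2682 + 0.22×1.3186 + 0.20×0.4880 + 0.14×0.2419 + 0.25×1.7718 = 1.0493
MRP = 11.89% − 3.14% = 8.75%
E(R_P) = R_f + β_P × MRP = 3.14% + 1.0493 × 8.75% = 12.32%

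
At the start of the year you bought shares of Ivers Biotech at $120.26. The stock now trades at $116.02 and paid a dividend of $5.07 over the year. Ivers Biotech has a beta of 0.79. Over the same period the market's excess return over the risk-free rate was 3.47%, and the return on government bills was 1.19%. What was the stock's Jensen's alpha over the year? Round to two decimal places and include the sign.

-3.24%

Realised HPR = (P1 + D1 − P0) / P0 = (116.02 + 5.07 − 120.26) / 120.26 = 0.83 / 120.26 = 0.6902%
CAPM required = R_f + β·MRP = 1.19% + 0.79 × 3.47% = 3.9313%
α = realised − required = 0.6902% − 3.9313% = -3.24%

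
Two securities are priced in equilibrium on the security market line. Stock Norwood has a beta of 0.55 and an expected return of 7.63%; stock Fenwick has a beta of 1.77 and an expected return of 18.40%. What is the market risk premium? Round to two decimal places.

Both satisfy E(R) = R_f + β·MRP, so the slope of the SML is
MRP = (18.40% − 7.63%) / (1.77 − 0.55) = 10.77% / 1.22 = 8.8279%

8.83%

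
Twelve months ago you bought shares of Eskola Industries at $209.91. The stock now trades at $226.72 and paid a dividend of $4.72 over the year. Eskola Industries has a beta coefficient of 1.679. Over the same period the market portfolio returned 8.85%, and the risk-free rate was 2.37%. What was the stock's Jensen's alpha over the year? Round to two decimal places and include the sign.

-2.99%

Realised HPR = (P1 + D1 − P0) / P0 = (226.72 + 4.72 − 209.91) / 209.91 = 21.53 / 209.91 = 10.2568%
MRP = 8.85% − 2.37% = 6.48%
CAPM required = R_f + β·MRP = 2.37% + 1.679 × 6.48% = 13.24992%
α = realised − required = 10.2568% − 13.24992% = -2.99%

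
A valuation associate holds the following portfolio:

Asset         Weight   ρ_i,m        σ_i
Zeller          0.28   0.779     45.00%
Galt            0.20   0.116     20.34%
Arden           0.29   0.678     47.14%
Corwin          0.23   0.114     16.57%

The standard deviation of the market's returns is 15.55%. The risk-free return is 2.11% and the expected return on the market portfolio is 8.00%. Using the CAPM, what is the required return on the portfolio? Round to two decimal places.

9.68%

β_Zeller = 0.779 × 45.00% / 15.55% = 2.2543
β_Galt = 0.116 × 20.34% / 15.55% = 0.1517
β_Arden = 0.678 × 47.14% / 15.55% = 2.0554
β_Corwin = 0.114 × 16.57% / 15.55% = 0.1215
β_P = Σ w_i β_i = 0.28×2.2543 + 0.20×0.1517 + 0.29×2.0554 + 0.23×0.1215 = 1.2856
MRP = 8.00% − 2.11% = 5.89%
E(R_P) = R_f + β_P × MRP = 2.11% + 1.2856 × 5.89% = 9.68%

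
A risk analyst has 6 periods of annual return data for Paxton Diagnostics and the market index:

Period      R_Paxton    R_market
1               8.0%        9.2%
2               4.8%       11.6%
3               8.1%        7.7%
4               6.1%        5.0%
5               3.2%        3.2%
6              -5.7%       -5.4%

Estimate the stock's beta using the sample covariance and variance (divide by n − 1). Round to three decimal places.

0.754

Mean R_i = (8.0 + 4.8 + 8.1 + 6.1 + 3.2 − 5.7) / 6 = 4.0833%
Mean R_m = (9.2 + 11.6 + 7.7 + 5.0 + 3.2 − 5.4) / 6 = 5.2167%
Σ(R_i − R̄_i)(R_m − R̄_m) = 135.3617  ⇒  Cov = 135.3617 / 5 = 27.0723
Σ(R_m − R̄_m)² = 179.6083  ⇒  Var(R_m) = 179.6083 / 5 = 35.9217
β = Cov / Var(R_m) = 27.0723 / 35.9217 = 0.7536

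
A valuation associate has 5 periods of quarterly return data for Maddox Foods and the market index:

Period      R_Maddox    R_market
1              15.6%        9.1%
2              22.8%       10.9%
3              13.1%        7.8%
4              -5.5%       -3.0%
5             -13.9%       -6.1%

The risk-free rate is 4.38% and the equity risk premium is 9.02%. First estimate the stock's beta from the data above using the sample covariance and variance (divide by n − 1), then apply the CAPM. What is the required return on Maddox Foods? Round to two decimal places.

Mean R_i = (15.6 + 22.8 + 13.1 − 5.5 − 13.9) / 5 = 6.4200%
Mean R_m = (9.1 + 10.9 + 7.8 − 3.0 − 6.1) / 5 = 3.7400%
Σ(R_i − R̄_i)(R_m − R̄_m) = 473.8960  ⇒  Cov = 473.8960 / 4 = 118.4740
Σ(R_m − R̄_m)² = 238.7320  ⇒  Var(R_m) = 238.7320 / 4 = 59.6830
β = Cov / Var(R_m) = 118.4740 / 59.6830 = 1.9851
E(R) = R_f + β × MRP = 4.38% + 1.9851 × 9.02% = 22.29%

22.29%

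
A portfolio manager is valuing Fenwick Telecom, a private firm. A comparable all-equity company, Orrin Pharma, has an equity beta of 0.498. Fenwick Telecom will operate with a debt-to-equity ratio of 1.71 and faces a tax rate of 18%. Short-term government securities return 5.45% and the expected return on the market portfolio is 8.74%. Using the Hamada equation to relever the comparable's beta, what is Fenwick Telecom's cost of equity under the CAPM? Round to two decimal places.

9.39%

β_L = β_U × [1 + (1 − t)(D/E)] = 0.498 × [1 + (1 − 0.18) × 1.71]
    = 0.498 × [1 + 0.82 × 1.71] = 0.498 × 2.4022 = 1.1963
MRP = 8.74% − 5.45% = 3.29%
E(R) = R_f + β_L × MRP = 5.45% + 1.1963 × 3.29% = 9.39%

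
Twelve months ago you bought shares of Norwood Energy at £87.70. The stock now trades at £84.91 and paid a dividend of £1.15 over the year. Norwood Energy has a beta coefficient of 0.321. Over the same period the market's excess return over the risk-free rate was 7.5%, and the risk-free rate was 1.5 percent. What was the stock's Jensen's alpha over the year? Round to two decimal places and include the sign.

Realised HPR = (P1 + D1 − P0) / P0 = (84.91 + 1.15 − 87.70) / 87.70 = -1.64 / 87.70 = -1.8700%
CAPM required = R_f + β·MRP = 1.5% + 0.321 × 7.5% = 3.9075%
α = realised − required = -1.8700% − 3.9075% = -5.78%

-5.78%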